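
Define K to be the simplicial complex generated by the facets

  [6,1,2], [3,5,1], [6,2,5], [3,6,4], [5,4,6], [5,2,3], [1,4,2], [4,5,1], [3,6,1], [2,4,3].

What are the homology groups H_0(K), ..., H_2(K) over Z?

K has 6 vertices, 15 edges, 10 triangles.
rank ∂_0 = 0, rank ∂_1 = 5 ⇒ b_0 = 6 − 0 − 5 = 1; all invariant factors of ∂_1 are 1 so no torsion. So H_0 = Z.
rank ∂_1 = 5, rank ∂_2 = 10 ⇒ b_1 = 15 − 5 − 10 = 0; ∂_2 has invariant factor(s) [2] giving torsion. So H_1 = Z/2.
rank ∂_2 = 10, rank ∂_3 = 0 ⇒ b_2 = 10 − 10 − 0 = 0. So H_2 = 0.

H_0 ≅ Z,  H_1 ≅ Z/2,  H_2 = 0.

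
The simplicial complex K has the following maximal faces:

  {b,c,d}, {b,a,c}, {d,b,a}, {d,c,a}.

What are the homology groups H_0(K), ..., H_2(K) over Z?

Take the total order a < b < c < d on the vertex set. Then K (dimension 2) consists of the simplices:

  0-simplices (4): a, b, c, d
  1-simplices (6): ab, ac, ad, bc, bd, cd
  2-simplices (4): abc, abd, acd, bcd

giving chain groups C_0 ≅ Z^4, C_1 ≅ Z^6, C_2 ≅ Z^4.

∂_1: C_1 → C_0 sends each edge [p,q] (with p < q) to q − p.
This gives a 4×6 integer matrix of rank 3; reducing to Smith normal form yields diagonal entries (1,1,1).

∂_2: C_2 → C_1 acts by ∂[p,q,r] = [q,r] − [p,r] + [p,q]. For instance
  ∂acd = cd − ad + ac,
  ∂bcd = cd − bd + bc.
This gives a 6×4 integer matrix of rank 3; reducing to Smith normal form yields diagonal entries (1,1,1).

Computing H_k = (kernel of ∂_k) / (image of ∂_{k+1}):

  H_0: rank C_0 − rank ∂_1 = 4 − 3 = 1, and the invariant factors of ∂_1 are all 1, so H_0 = Z.
  H_1: rank ker ∂_1 − rank ∂_2 = (6 − 3) − 3 = 0, and the invariant factors of ∂_2 are all 1, so H_1 = 0.
  H_2: rank ker ∂_2 − rank ∂_3 = (4 − 3) − 0 = 1, and there is no ∂_3, so H_2 = Z.

As a check, the Euler characteristic is 4 − 6 + 4 = 2, which agrees with 1 − 0 + 1 = 2.
(K is a triangulation of the 2-sphere S^2.)

H_0 = Z,  H_1 = 0,  H_2 = Z.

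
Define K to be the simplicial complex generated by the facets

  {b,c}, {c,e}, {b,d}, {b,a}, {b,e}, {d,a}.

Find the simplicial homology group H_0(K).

Fix the vertex order a < b < c < d < e and write every simplex with vertices in increasing order. Then dim K = 1 and the simplices of K are:

  0-simplices (5): a, b, c, d, e
  1-simplices (6): ab, ad, bc, bd, be, ce

giving chain groups C_0 ≅ Z^5, C_1 ≅ Z^6.

∂_1: C_1 → C_0 is given by ∂[p,q] = [q] − [p]. For instance
  ∂bd = d − b.
The resulting 5×6 matrix has rank 4, and its Smith normal form has invariant factors (1,1,1,1).

Computing H_k = (kernel of ∂_k) / (image of ∂_{k+1}):

  H_0: rank C_0 − rank ∂_1 = 5 − 4 = 1, and the invariant factors of ∂_1 are all 1, so H_0 = Z.

H_0 ≅ Z.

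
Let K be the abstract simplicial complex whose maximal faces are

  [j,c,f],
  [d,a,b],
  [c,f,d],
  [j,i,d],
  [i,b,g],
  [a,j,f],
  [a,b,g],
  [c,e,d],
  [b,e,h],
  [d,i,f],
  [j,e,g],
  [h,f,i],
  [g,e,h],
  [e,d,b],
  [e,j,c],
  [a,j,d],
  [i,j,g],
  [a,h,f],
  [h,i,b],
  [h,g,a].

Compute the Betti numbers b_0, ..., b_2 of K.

b_0 = 1, b_1 = 1, b_2 = 0.

Fix the vertex order a < b < c < d < e < f < g < h < i < j and write every simplex with vertices in increasing order. Then dim K = 2 and the simplices of K are:

  0-simplices (10): a, b, c, d, e, f, g, h, i, j
  1-simplices (30): ab, ad, af, ag, ah, aj, bd, be, bg, bh, bi, cd, ce, cf, cj, de, df, di, dj, eg, eh, ej, fh, fi, fj, gh, gi, gj, hi, ij
  2-simplices (20): abd, abg, adj, afh, afj, agh, bde, beh, bgi, bhi, cde, cdf, cej, cfj, dfi, dij, egh, egj, fhi, gij

Hence C_0 ≅ Z^10, C_1 ≅ Z^30, C_2 ≅ Z^20.

The boundary map ∂_1: C_1 → C_0 maps an edge to its endpoints' difference, ∂[p,q] = q − p. For instance
  ∂ah = h − a.
As a 10×30 matrix over Z this has rank 9, with invariant factors (1,1,1,1,1,1,1,1,1).

The boundary map ∂_2: C_2 → C_1 maps a triangle to the signed sum of its edges. For instance
  ∂cej = ej − cj + ce,
  ∂bde = de − be + bd.
As a 30×20 matrix over Z this has rank 20, with invariant factors (1,1,1,1,1,1,1,1,1,1,1,1,1,1,1,1,1,1,1,2).

Computing H_k = (kernel of ∂_k) / (image of ∂_{k+1}):

  H_0: rank C_0 − rank ∂_1 = 10 − 9 = 1, and the invariant factors of ∂_1 are all 1, so H_0 = Z.
  H_1: rank ker ∂_1 − rank ∂_2 = (30 − 9) − 20 = 1, and ∂_2 has invariant factor 2 > 1, so H_1 = Z ⊕ Z_2.
  H_2: rank ker ∂_2 − rank ∂_3 = (20 − 20) − 0 = 0, and there is no ∂_3, so H_2 = 0.

As a check, the Euler characteristic is 10 − 30 + 20 = 0, which agrees with 1 − 1 + 0 = 0.

Hence the Betti numbers are b_0 = 1, b_1 = 1, b_2 = 0.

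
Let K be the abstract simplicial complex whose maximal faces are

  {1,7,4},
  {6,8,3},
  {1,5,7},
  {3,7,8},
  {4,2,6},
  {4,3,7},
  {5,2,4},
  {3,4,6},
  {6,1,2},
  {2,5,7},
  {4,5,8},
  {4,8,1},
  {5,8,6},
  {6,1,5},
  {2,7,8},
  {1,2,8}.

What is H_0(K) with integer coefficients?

H_0 = Z.

K has 8 vertices, 24 edges, 16 triangles.
rank ∂_0 = 0, rank ∂_1 = 7 ⇒ b_0 = 8 − 0 − 7 = 1; all invariant factors of ∂_1 are 1 so no torsion. So H_0 ≅ Z.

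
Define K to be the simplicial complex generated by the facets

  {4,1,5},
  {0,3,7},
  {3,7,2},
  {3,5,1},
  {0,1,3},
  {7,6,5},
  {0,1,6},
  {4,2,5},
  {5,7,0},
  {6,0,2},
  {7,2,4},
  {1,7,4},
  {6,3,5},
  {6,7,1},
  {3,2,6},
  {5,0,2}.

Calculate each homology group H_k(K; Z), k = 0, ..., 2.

Fix the vertex order 0 < 1 < 2 < 3 < 4 < 5 < 6 < 7 and write every simplex with vertices in increasing order. Then dim K = 2 and the simplices of K are:

  0-simplices (8): [0], [1], [2], [3], [4], [5], [6], [7]
  1-simplices (24): (24 of them)
  2-simplices (16): [0,1,3], [0,1,6], [0,2,5], [0,2,6], [0,3,7], [0,5,7], [1,3,5], [1,4,5], [1,4,7], [1,6,7], [2,3,6], [2,3,7], [2,4,5], [2,4,7], [3,5,6], [5,6,7]

giving chain groups C_0 ≅ Z^8, C_1 ≅ Z^24, C_2 ≅ Z^16.

∂_1: C_1 → C_0 is given by ∂[p,q] = [q] − [p].
As a 8×24 matrix over Z this has rank 7, with invariant factors (1,1,1,1,1,1,1).

The boundary map ∂_2: C_2 → C_1 maps a triangle to the signed sum of its edges. For instance
  ∂[1,4,7] = [4,7] − [1,7] + [1,4],
  ∂[0,5,7] = [5,7] − [0,7] + [0,5].
As a 24×16 matrix over Z this has rank 15, with invariant factors (1,1,1,1,1,1,1,1,1,1,1,1,1,1,1).

Reading off H_k = ker ∂_k / im ∂_{k+1}:

  H_0: rank C_0 − rank ∂_1 = 8 − 7 = 1, and the invariant factors of ∂_1 are all 1, so H_0 ≅ Z.
  H_1: rank ker ∂_1 − rank ∂_2 = (24 − 7) − 15 = 2, and the invariant factors of ∂_2 are all 1, so H_1 ≅ Z^2.
  H_2: rank ker ∂_2 − rank ∂_3 = (16 − 15) − 0 = 1, and there is no ∂_3, so H_2 ≅ Z.

(K is a triangulation of the torus T^2.)

H_0 ≅ Z,  H_1 ≅ Z^2,  H_2 ≅ Z.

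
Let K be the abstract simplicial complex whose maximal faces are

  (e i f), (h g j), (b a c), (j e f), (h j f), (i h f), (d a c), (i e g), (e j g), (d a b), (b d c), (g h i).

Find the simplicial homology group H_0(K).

H_0 = Z^2.

Order the vertices as a < b < c < d < e < f < g < h < i < j. Listing each simplex with vertices in this order, K has dimension 2 with simplices:

  0-simplices (10): a, b, c, d, e, f, g, h, i, j
  1-simplices (18): ab, ac, ad, bc, bd, cd, ef, eg, ei, ej, fh, fi, fj, gh, gi, gj, hi, hj
  2-simplices (12): abc, abd, acd, bcd, efi, efj, egi, egj, fhi, fhj, ghi, ghj

so the chain groups are C_0 ≅ Z^10, C_1 ≅ Z^18, C_2 ≅ Z^12.

∂_1: C_1 → C_0 sends each edge [p,q] (with p < q) to q − p.
This gives a 10×18 integer matrix of rank 8; reducing to Smith normal form yields diagonal entries (1,1,1,1,1,1,1,1).

∂_2: C_2 → C_1 acts by ∂[p,q,r] = [q,r] − [p,r] + [p,q]. For instance
  ∂egj = gj − ej + eg,
  ∂ghj = hj − gj + gh.
As a 18×12 matrix over Z this has rank 10, with invariant factors (1,1,1,1,1,1,1,1,1,1).

Reading off H_k = ker ∂_k / im ∂_{k+1}:

  H_0: rank C_0 − rank ∂_1 = 10 − 8 = 2, and the invariant factors of ∂_1 are all 1, so H_0 ≅ Z^2.

(K is a triangulation of the disjoint union of the 2-sphere S^2 and the 2-sphere S^2.)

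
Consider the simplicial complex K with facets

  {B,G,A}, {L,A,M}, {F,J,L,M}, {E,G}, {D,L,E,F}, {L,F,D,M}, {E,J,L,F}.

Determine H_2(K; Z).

H_2 = 0.

Order the vertices as A < B < D < E < F < G < J < L < M. Listing each simplex with vertices in this order, K has dimension 3 with simplices:

  0-simplices (9): A, B, D, E, F, G, J, L, M
  1-simplices (19): AB, AG, AL, AM, BG, DE, DF, DL, DM, EF, EG, EJ, EL, FJ, FL, FM, JL, JM, LM
  2-simplices (14): ABG, ALM, DEF, DEL, DFL, DFM, DLM, EFJ, EFL, EJL, FJL, FJM, FLM, JLM
  3-simplices (4): DEFL, DFLM, EFJL, FJLM

so the chain groups are C_0 ≅ Z^9, C_1 ≅ Z^19, C_2 ≅ Z^14, C_3 ≅ Z^4.

Boundary ∂_1: C_1 → C_0 maps an edge to its endpoints' difference, ∂[p,q] = q − p.
This gives a 9×19 integer matrix of rank 8; reducing to Smith normal form yields diagonal entries (1,1,1,1,1,1,1,1).

Boundary ∂_2: C_2 → C_1 sends each 2-simplex [p,q,r] to [q,r] − [p,r] + [p,q]. For instance
  ∂EFL = FL − EL + EF,
  ∂FJM = JM − FM + FJ.
This gives a 19×14 integer matrix of rank 10; reducing to Smith normal form yields diagonal entries (1,1,1,1,1,1,1,1,1,1).

Boundary ∂_3: C_3 → C_2 sends each 3-simplex σ to the alternating sum Σ_i (−1)^i (σ with its i-th vertex removed). For instance
  ∂DFLM = FLM − DLM + DFM − DFL,
  ∂DEFL = EFL − DFL + DEL − DEF.
The resulting 14×4 matrix has rank 4, and its Smith normal form has invariant factors (1,1,1,1).

Now H_k = ker ∂_k / im ∂_{k+1}, so:

  H_2: rank ker ∂_2 − rank ∂_3 = (14 − 10) − 4 = 0, and the invariant factors of ∂_3 are all 1, so H_2 = 0.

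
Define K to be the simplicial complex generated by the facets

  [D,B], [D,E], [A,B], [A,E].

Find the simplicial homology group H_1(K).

Fix the vertex order A < B < D < E and write every simplex with vertices in increasing order. Then dim K = 1 and the simplices of K are:

  0-simplices (4): A, B, D, E
  1-simplices (4): AB, AE, BD, DE

so the chain groups are C_0 ≅ Z^4, C_1 ≅ Z^4.

The boundary map ∂_1: C_1 → C_0 is given by ∂[p,q] = [q] − [p]. For instance
  ∂BD = D − B.
The 4×4 boundary matrix has rank 3 and Smith normal form diag(1,1,1).

Computing H_k = (kernel of ∂_k) / (image of ∂_{k+1}):

  H_1: rank ker ∂_1 − rank ∂_2 = (4 − 3) − 0 = 1, and there is no ∂_2, so H_1 ≅ Z.

H_1 = Z.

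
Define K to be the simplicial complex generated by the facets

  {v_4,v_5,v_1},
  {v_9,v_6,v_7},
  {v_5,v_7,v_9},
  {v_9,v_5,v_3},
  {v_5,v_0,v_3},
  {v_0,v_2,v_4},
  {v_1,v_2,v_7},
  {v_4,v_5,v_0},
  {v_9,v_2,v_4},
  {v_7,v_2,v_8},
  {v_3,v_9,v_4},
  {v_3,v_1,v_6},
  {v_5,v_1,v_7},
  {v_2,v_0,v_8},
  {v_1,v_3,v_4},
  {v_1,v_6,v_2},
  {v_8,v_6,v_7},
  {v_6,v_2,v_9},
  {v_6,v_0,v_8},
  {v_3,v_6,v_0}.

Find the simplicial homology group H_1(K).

K has 10 vertices, 30 edges, 20 triangles.
rank ∂_1 = 9, rank ∂_2 = 20 ⇒ b_1 = 30 − 9 − 20 = 1; ∂_2 has invariant factor(s) [2] giving torsion. So H_1 ≅ Z ⊕ Z/2Z.

H_1 ≅ Z ⊕ Z/2Z.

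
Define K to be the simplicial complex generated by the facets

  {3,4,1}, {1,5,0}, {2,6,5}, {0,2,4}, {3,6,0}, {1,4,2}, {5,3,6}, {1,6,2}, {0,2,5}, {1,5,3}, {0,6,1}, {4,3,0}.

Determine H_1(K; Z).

Take the total order 0 < 1 < 2 < 3 < 4 < 5 < 6 on the vertex set. Then K (dimension 2) consists of the simplices:

  0-simplices (7): [0], [1], [2], [3], [4], [5], [6]
  1-simplices (18): [0,1], [0,2], [0,3], [0,4], [0,5], [0,6], [1,2], [1,3], [1,4], [1,5], [1,6], [2,4], [2,5], [2,6], [3,4], [3,5], [3,6], [5,6]
  2-simplices (12): [0,1,5], [0,1,6], [0,2,4], [0,2,5], [0,3,4], [0,3,6], [1,2,4], [1,2,6], [1,3,4], [1,3,5], [2,5,6], [3,5,6]

Hence C_0 ≅ Z^7, C_1 ≅ Z^18, C_2 ≅ Z^12.

∂_1: C_1 → C_0 sends each edge [p,q] (with p < q) to q − p.
As a 7×18 matrix over Z this has rank 6, with invariant factors (1,1,1,1,1,1).

∂_2: C_2 → C_1 maps a triangle to the signed sum of its edges. For instance
  ∂[1,2,6] = [2,6] − [1,6] + [1,2],
  ∂[3,5,6] = [5,6] − [3,6] + [3,5].
The resulting 18×12 matrix has rank 12, and its Smith normal form has invariant factors (1,1,1,1,1,1,1,1,1,1,1,2).

Now H_k = ker ∂_k / im ∂_{k+1}, so:

  H_1: rank ker ∂_1 − rank ∂_2 = (18 − 6) − 12 = 0, and ∂_2 has invariant factor 2 > 1, so H_1 ≅ Z/2.

H_1 = Z/2.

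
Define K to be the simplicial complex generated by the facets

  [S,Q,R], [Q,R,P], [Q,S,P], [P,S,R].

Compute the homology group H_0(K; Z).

H_0 = Z.

Order the vertices as P < Q < R < S. Listing each simplex with vertices in this order, K has dimension 2 with simplices:

  0-simplices (4): P, Q, R, S
  1-simplices (6): PQ, PR, PS, QR, QS, RS
  2-simplices (4): PQR, PQS, PRS, QRS

Hence C_0 ≅ Z^4, C_1 ≅ Z^6, C_2 ≅ Z^4.

The boundary map ∂_1: C_1 → C_0 sends each edge [p,q] (with p < q) to q − p. For instance
  ∂QR = R − Q.
The resulting 4×6 matrix has rank 3, and its Smith normal form has invariant factors (1,1,1).

The boundary map ∂_2: C_2 → C_1 acts by ∂[p,q,r] = [q,r] − [p,r] + [p,q]. For instance
  ∂QRS = RS − QS + QR,
  ∂PQR = QR − PR + PQ.
The resulting 6×4 matrix has rank 3, and its Smith normal form has invariant factors (1,1,1).

From H_k ≅ ker(∂_k) / im(∂_{k+1}) we obtain:

  H_0: rank C_0 − rank ∂_1 = 4 − 3 = 1, and the invariant factors of ∂_1 are all 1, so H_0 ≅ Z.

(K is a triangulation of the 2-sphere S^2.)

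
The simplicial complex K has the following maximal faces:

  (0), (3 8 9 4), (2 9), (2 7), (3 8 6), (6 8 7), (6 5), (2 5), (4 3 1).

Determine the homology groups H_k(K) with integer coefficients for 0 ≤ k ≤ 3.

H_0 ≅ Z^2,  H_1 ≅ Z^2,  H_2 = 0,  H_3 = 0.

Take the total order 0 < 1 < 2 < 3 < 4 < 5 < 6 < 7 < 8 < 9 on the vertex set. Then K (dimension 3) consists of the simplices:

  0-simplices (10): [0], [1], [2], [3], [4], [5], [6], [7], [8], [9]
  1-simplices (16): [1,3], [1,4], [2,5], [2,7], [2,9], [3,4], [3,6], [3,8], [3,9], [4,8], [4,9], [5,6], [6,7], [6,8], [7,8], [8,9]
  2-simplices (7): [1,3,4], [3,4,8], [3,4,9], [3,6,8], [3,8,9], [4,8,9], [6,7,8]
  3-simplices (1): [3,4,8,9]

so the chain groups are C_0 ≅ Z^10, C_1 ≅ Z^16, C_2 ≅ Z^7, C_3 ≅ Z^1.

The boundary map ∂_1: C_1 → C_0 maps an edge to its endpoints' difference, ∂[p,q] = q − p.
As a 10×16 matrix over Z this has rank 8, with invariant factors (1,1,1,1,1,1,1,1).

The boundary map ∂_2: C_2 → C_1 maps a triangle to the signed sum of its edges. For instance
  ∂[3,4,9] = [4,9] − [3,9] + [3,4],
  ∂[6,7,8] = [7,8] − [6,8] + [6,7].
The 16×7 boundary matrix has rank 6 and Smith normal form diag(1,1,1,1,1,1).

∂_3: C_3 → C_2 sends each 3-simplex σ to the alternating sum Σ_i (−1)^i (σ with its i-th vertex removed). For instance
  ∂[3,4,8,9] = [4,8,9] − [3,8,9] + [3,4,9] − [3,4,8].
This gives a 7×1 integer matrix of rank 1; reducing to Smith normal form yields diagonal entries (1).

Computing H_k = (kernel of ∂_k) / (image of ∂_{k+1}):

  H_0: rank C_0 − rank ∂_1 = 10 − 8 = 2, and the invariant factors of ∂_1 are all 1, so H_0 = Z^2.
  H_1: rank ker ∂_1 − rank ∂_2 = (16 − 8) − 6 = 2, and the invariant factors of ∂_2 are all 1, so H_1 = Z^2.
  H_2: rank ker ∂_2 − rank ∂_3 = (7 − 6) − 1 = 0, and the invariant factors of ∂_3 are all 1, so H_2 = 0.
  H_3: rank ker ∂_3 − rank ∂_4 = (1 − 1) − 0 = 0, and there is no ∂_4, so H_3 = 0.

As a check, the Euler characteristic is 10 − 16 + 7 − 1 = 0, which agrees with 2 − 2 + 0 − 0 = 0.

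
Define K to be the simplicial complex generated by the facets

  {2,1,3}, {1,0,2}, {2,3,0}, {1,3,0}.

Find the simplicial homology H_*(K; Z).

Take the total order 0 < 1 < 2 < 3 on the vertex set. Then K (dimension 2) consists of the simplices:

  0-simplices (4): [0], [1], [2], [3]
  1-simplices (6): [0,1], [0,2], [0,3], [1,2], [1,3], [2,3]
  2-simplices (4): [0,1,2], [0,1,3], [0,2,3], [1,2,3]

Hence C_0 ≅ Z^4, C_1 ≅ Z^6, C_2 ≅ Z^4.

Boundary ∂_1: C_1 → C_0 sends each edge [p,q] (with p < q) to q − p.
The resulting 4×6 matrix has rank 3, and its Smith normal form has invariant factors (1,1,1).

The boundary map ∂_2: C_2 → C_1 sends each 2-simplex [p,q,r] to [q,r] − [p,r] + [p,q]. For instance
  ∂[1,2,3] = [2,3] − [1,3] + [1,2],
  ∂[0,2,3] = [2,3] − [0,3] + [0,2].
As a 6×4 matrix over Z this has rank 3, with invariant factors (1,1,1).

Reading off H_k = ker ∂_k / im ∂_{k+1}:

  H_0: rank C_0 − rank ∂_1 = 4 − 3 = 1, and the invariant factors of ∂_1 are all 1, so H_0 = Z.
  H_1: rank ker ∂_1 − rank ∂_2 = (6 − 3) − 3 = 0, and the invariant factors of ∂_2 are all 1, so H_1 = 0.
  H_2: rank ker ∂_2 − rank ∂_3 = (4 − 3) − 0 = 1, and there is no ∂_3, so H_2 = Z.

(K is a triangulation of the 2-sphere S^2.)

H_0 = Z,  H_1 = 0,  H_2 = Z.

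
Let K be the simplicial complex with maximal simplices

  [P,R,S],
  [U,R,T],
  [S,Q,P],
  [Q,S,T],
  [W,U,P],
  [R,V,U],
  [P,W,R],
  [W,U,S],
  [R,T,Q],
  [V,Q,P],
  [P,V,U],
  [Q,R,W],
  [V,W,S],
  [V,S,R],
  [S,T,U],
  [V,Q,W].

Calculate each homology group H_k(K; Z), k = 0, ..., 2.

We work with the vertex ordering P < Q < R < S < T < U < V < W. The simplices of K, each written with vertices in increasing order, are:

  0-simplices (8): P, Q, R, S, T, U, V, W
  1-simplices (24): PQ, PR, PS, PU, PV, PW, QR, QS, QT, QV, QW, RS, RT, RU, RV, RW, ST, SU, SV, SW, TU, UV, UW, VW
  2-simplices (16): PQS, PQV, PRS, PRW, PUV, PUW, QRT, QRW, QST, QVW, RSV, RTU, RUV, STU, SUW, SVW

so the chain groups are C_0 ≅ Z^8, C_1 ≅ Z^24, C_2 ≅ Z^16.

The boundary map ∂_1: C_1 → C_0 sends each edge [p,q] (with p < q) to q − p.
As a 8×24 matrix over Z this has rank 7, with invariant factors (1,1,1,1,1,1,1).

Boundary ∂_2: C_2 → C_1 maps a triangle to the signed sum of its edges. For instance
  ∂RSV = SV − RV + RS,
  ∂QVW = VW − QW + QV.
As a 24×16 matrix over Z this has rank 15, with invariant factors (1,1,1,1,1,1,1,1,1,1,1,1,1,1,1).

From H_k ≅ ker(∂_k) / im(∂_{k+1}) we obtain:

  H_0: rank C_0 − rank ∂_1 = 8 − 7 = 1, and the invariant factors of ∂_1 are all 1, so H_0 ≅ Z.
  H_1: rank ker ∂_1 − rank ∂_2 = (24 − 7) − 15 = 2, and the invariant factors of ∂_2 are all 1, so H_1 ≅ Z^2.
  H_2: rank ker ∂_2 − rank ∂_3 = (16 − 15) − 0 = 1, and there is no ∂_3, so H_2 ≅ Z.

As a check, the Euler characteristic is 8 − 24 + 16 = 0, which agrees with 1 − 2 + 1 = 0.

H_0 ≅ Z,  H_1 ≅ Z^2,  H_2 ≅ Z.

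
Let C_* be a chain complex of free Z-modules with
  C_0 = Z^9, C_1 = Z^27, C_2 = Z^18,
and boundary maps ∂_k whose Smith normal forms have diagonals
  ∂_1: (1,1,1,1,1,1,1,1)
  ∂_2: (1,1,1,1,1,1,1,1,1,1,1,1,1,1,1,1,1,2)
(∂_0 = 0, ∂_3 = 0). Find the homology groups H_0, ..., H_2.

H_0: b_0 = 9 − 0 − 8 = 1; torsion from ∂_1 factors > 1: none. So H_0 = Z.
H_1: b_1 = 27 − 8 − 18 = 1; torsion from ∂_2 factors > 1: [2]. So H_1 = Z ⊕ Z/2.
H_2: b_2 = 18 − 18 − 0 = 0; torsion from ∂_3 factors > 1: none. So H_2 = 0.

H_0 = Z,  H_1 = Z ⊕ Z/2,  H_2 = 0.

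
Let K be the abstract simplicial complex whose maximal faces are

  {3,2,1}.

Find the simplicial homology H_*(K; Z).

H_0 = Z,  H_1 = 0,  H_2 = 0.

Fix the vertex order 1 < 2 < 3 and write every simplex with vertices in increasing order. Then dim K = 2 and the simplices of K are:

  0-simplices (3): [1], [2], [3]
  1-simplices (3): [1,2], [1,3], [2,3]
  2-simplices (1): [1,2,3]

giving chain groups C_0 ≅ Z^3, C_1 ≅ Z^3, C_2 ≅ Z^1.

The boundary map ∂_1: C_1 → C_0 is given by ∂[p,q] = [q] − [p].
As a 3×3 matrix over Z this has rank 2, with invariant factors (1,1).

∂_2: C_2 → C_1 maps a triangle to the signed sum of its edges. For instance
  ∂[1,2,3] = [2,3] − [1,3] + [1,2].
The resulting 3×1 matrix has rank 1, and its Smith normal form has invariant factors (1).

Reading off H_k = ker ∂_k / im ∂_{k+1}:

  H_0: rank C_0 − rank ∂_1 = 3 − 2 = 1, and the invariant factors of ∂_1 are all 1, so H_0 ≅ Z.
  H_1: rank ker ∂_1 − rank ∂_2 = (3 − 2) − 1 = 0, and the invariant factors of ∂_2 are all 1, so H_1 ≅ 0.
  H_2: rank ker ∂_2 − rank ∂_3 = (1 − 1) − 0 = 0, and there is no ∂_3, so H_2 ≅ 0.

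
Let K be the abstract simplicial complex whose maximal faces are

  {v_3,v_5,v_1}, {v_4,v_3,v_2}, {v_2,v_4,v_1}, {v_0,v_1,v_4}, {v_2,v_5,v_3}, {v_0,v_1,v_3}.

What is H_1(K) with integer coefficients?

H_1 = Z.

K has 6 vertices, 12 edges, 6 triangles.
rank ∂_1 = 5, rank ∂_2 = 6 ⇒ b_1 = 12 − 5 − 6 = 1; all invariant factors of ∂_2 are 1 so no torsion. So H_1 = Z.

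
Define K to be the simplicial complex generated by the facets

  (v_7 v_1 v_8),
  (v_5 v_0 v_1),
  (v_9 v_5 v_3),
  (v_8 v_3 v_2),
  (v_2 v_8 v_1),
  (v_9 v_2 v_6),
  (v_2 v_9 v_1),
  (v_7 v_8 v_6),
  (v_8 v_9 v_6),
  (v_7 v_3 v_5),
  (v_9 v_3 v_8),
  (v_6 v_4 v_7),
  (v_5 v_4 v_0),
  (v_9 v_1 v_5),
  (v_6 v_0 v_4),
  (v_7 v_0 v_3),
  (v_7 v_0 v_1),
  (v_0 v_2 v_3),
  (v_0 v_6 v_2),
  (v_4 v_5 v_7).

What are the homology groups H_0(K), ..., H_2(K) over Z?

H_0 ≅ Z,  H_1 ≅ Z ⊕ Z/2,  H_2 = 0.

Take the total order v_0 < v_1 < v_2 < v_3 < v_4 < v_5 < v_6 < v_7 < v_8 < v_9 on the vertex set. Then K (dimension 2) consists of the simplices:

  0-simplices (10): [v_0], [v_1], [v_2], [v_3], [v_4], [v_5], [v_6], [v_7], [v_8], [v_9]
  1-simplices (30): (30 of them)
  2-simplices (20): (20 of them)

so the chain groups are C_0 ≅ Z^10, C_1 ≅ Z^30, C_2 ≅ Z^20.

Boundary ∂_1: C_1 → C_0 sends each edge [p,q] (with p < q) to q − p.
The 10×30 boundary matrix has rank 9 and Smith normal form diag(1,1,1,1,1,1,1,1,1).

∂_2: C_2 → C_1 sends each 2-simplex [p,q,r] to [q,r] − [p,r] + [p,q]. For instance
  ∂[v_0,v_2,v_3] = [v_2,v_3] − [v_0,v_3] + [v_0,v_2],
  ∂[v_6,v_8,v_9] = [v_8,v_9] − [v_6,v_9] + [v_6,v_8].
The 30×20 boundary matrix has rank 20 and Smith normal form diag(1,1,1,1,1,1,1,1,1,1,1,1,1,1,1,1,1,1,1,2).

From H_k ≅ ker(∂_k) / im(∂_{k+1}) we obtain:

  H_0: rank C_0 − rank ∂_1 = 10 − 9 = 1, and the invariant factors of ∂_1 are all 1, so H_0 ≅ Z.
  H_1: rank ker ∂_1 − rank ∂_2 = (30 − 9) − 20 = 1, and ∂_2 has invariant factor 2 > 1, so H_1 ≅ Z ⊕ Z/2.
  H_2: rank ker ∂_2 − rank ∂_3 = (20 − 20) − 0 = 0, and there is no ∂_3, so H_2 ≅ 0.

As a check, the Euler characteristic is 10 − 30 + 20 = 0, which agrees with 1 − 1 + 0 = 0.
(K is a triangulation of the Klein bottle.)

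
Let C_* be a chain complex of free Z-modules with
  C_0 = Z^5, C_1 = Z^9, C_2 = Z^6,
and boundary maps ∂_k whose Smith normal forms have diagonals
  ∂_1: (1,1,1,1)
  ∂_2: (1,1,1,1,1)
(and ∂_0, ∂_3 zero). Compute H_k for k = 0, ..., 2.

H_0 ≅ Z,  H_1 = 0,  H_2 ≅ Z.

H_0: b_0 = 5 − 0 − 4 = 1; torsion from ∂_1 factors > 1: none. So H_0 ≅ Z.
H_1: b_1 = 9 − 4 − 5 = 0; torsion from ∂_2 factors > 1: none. So H_1 ≅ 0.
H_2: b_2 = 6 − 5 − 0 = 1; torsion from ∂_3 factors > 1: none. So H_2 ≅ Z.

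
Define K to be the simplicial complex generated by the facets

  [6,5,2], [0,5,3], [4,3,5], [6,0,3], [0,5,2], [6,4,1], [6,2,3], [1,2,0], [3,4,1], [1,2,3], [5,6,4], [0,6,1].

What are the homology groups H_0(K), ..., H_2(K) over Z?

We work with the vertex ordering 0 < 1 < 2 < 3 < 4 < 5 < 6. The simplices of K, each written with vertices in increasing order, are:

  0-simplices (7): [0], [1], [2], [3], [4], [5], [6]
  1-simplices (18): [0,1], [0,2], [0,3], [0,5], [0,6], [1,2], [1,3], [1,4], [1,6], [2,3], [2,5], [2,6], [3,4], [3,5], [3,6], [4,5], [4,6], [5,6]
  2-simplices (12): [0,1,2], [0,1,6], [0,2,5], [0,3,5], [0,3,6], [1,2,3], [1,3,4], [1,4,6], [2,3,6], [2,5,6], [3,4,5], [4,5,6]

giving chain groups C_0 ≅ Z^7, C_1 ≅ Z^18, C_2 ≅ Z^12.

∂_1: C_1 → C_0 maps an edge to its endpoints' difference, ∂[p,q] = q − p. For instance
  ∂[1,4] = [4] − [1].
As a 7×18 matrix over Z this has rank 6, with invariant factors (1,1,1,1,1,1).

The boundary map ∂_2: C_2 → C_1 maps a triangle to the signed sum of its edges. For instance
  ∂[2,5,6] = [5,6] − [2,6] + [2,5],
  ∂[0,1,6] = [1,6] − [0,6] + [0,1].
The 18×12 boundary matrix has rank 12 and Smith normal form diag(1,1,1,1,1,1,1,1,1,1,1,2).

Now H_k = ker ∂_k / im ∂_{k+1}, so:

  H_0: rank C_0 − rank ∂_1 = 7 − 6 = 1, and the invariant factors of ∂_1 are all 1, so H_0 = Z.
  H_1: rank ker ∂_1 − rank ∂_2 = (18 − 6) − 12 = 0, and ∂_2 has invariant factor 2 > 1, so H_1 = Z/2.
  H_2: rank ker ∂_2 − rank ∂_3 = (12 − 12) − 0 = 0, and there is no ∂_3, so H_2 = 0.

As a check, the Euler characteristic is 7 − 18 + 12 = 1, which agrees with 1 − 0 + 0 = 1.

H_0 ≅ Z,  H_1 ≅ Z/2,  H_2 = 0.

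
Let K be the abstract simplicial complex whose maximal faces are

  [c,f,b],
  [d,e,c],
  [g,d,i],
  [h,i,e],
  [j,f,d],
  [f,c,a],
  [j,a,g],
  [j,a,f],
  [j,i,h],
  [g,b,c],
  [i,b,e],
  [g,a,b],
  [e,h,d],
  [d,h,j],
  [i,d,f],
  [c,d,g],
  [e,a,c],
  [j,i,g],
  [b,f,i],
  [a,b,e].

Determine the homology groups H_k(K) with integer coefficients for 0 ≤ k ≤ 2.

H_0 ≅ Z,  H_1 ≅ Z ⊕ Z/2Z,  H_2 = 0.

K has 10 vertices, 30 edges, 20 triangles.
rank ∂_0 = 0, rank ∂_1 = 9 ⇒ b_0 = 10 − 0 − 9 = 1; all invariant factors of ∂_1 are 1 so no torsion. So H_0 ≅ Z.
rank ∂_1 = 9, rank ∂_2 = 20 ⇒ b_1 = 30 − 9 − 20 = 1; ∂_2 has invariant factor(s) [2] giving torsion. So H_1 ≅ Z ⊕ Z/2Z.
rank ∂_2 = 20, rank ∂_3 = 0 ⇒ b_2 = 20 − 20 − 0 = 0. So H_2 ≅ 0.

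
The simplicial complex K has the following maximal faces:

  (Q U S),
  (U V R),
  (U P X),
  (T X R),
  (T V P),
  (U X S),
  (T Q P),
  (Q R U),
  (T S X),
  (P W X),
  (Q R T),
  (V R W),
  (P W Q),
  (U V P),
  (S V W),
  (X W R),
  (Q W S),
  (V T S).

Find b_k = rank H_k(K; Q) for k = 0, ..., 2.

We work with the vertex ordering P < Q < R < S < T < U < V < W < X. The simplices of K, each written with vertices in increasing order, are:

  0-simplices (9): P, Q, R, S, T, U, V, W, X
  1-simplices (27): PQ, PT, PU, PV, PW, PX, QR, QS, QT, QU, QW, RT, RU, RV, RW, RX, ST, SU, SV, SW, SX, TV, TX, UV, UX, VW, WX
  2-simplices (18): PQT, PQW, PTV, PUV, PUX, PWX, QRT, QRU, QSU, QSW, RTX, RUV, RVW, RWX, STV, STX, SUX, SVW

giving chain groups C_0 ≅ Z^9, C_1 ≅ Z^27, C_2 ≅ Z^18.

Boundary ∂_1: C_1 → C_0 is given by ∂[p,q] = [q] − [p]. For instance
  ∂UX = X − U.
As a 9×27 matrix over Z this has rank 8, with invariant factors (1,1,1,1,1,1,1,1).

Boundary ∂_2: C_2 → C_1 maps a triangle to the signed sum of its edges. For instance
  ∂QSU = SU − QU + QS,
  ∂PUX = UX − PX + PU.
The 27×18 boundary matrix has rank 17 and Smith normal form diag(1,1,1,1,1,1,1,1,1,1,1,1,1,1,1,1,1).

Computing H_k = (kernel of ∂_k) / (image of ∂_{k+1}):

  H_0: rank C_0 − rank ∂_1 = 9 − 8 = 1, and the invariant factors of ∂_1 are all 1, so H_0 ≅ Z.
  H_1: rank ker ∂_1 − rank ∂_2 = (27 − 8) − 17 = 2, and the invariant factors of ∂_2 are all 1, so H_1 ≅ Z^2.
  H_2: rank ker ∂_2 − rank ∂_3 = (18 − 17) − 0 = 1, and there is no ∂_3, so H_2 ≅ Z.

As a check, the Euler characteristic is 9 − 27 + 18 = 0, which agrees with 1 − 2 + 1 = 0.
(K is a triangulation of the torus T^2.)

Hence the Betti numbers are b_0 = 1, b_1 = 2, b_2 = 1.

b_0 = 1, b_1 = 2, b_2 = 1.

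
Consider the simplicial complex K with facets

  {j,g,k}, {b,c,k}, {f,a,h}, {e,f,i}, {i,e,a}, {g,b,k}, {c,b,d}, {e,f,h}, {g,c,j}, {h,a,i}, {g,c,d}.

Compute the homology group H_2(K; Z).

We work with the vertex ordering a < b < c < d < e < f < g < h < i < j < k. The simplices of K, each written with vertices in increasing order, are:

  0-simplices (11): a, b, c, d, e, f, g, h, i, j, k
  1-simplices (22): ae, af, ah, ai, bc, bd, bg, bk, cd, cg, cj, ck, dg, ef, eh, ei, fh, fi, gj, gk, hi, jk
  2-simplices (11): aei, afh, ahi, bcd, bck, bgk, cdg, cgj, efh, efi, gjk

Hence C_0 ≅ Z^11, C_1 ≅ Z^22, C_2 ≅ Z^11.

The boundary map ∂_1: C_1 → C_0 maps an edge to its endpoints' difference, ∂[p,q] = q − p.
The 11×22 boundary matrix has rank 9 and Smith normal form diag(1,1,1,1,1,1,1,1,1).

∂_2: C_2 → C_1 sends each 2-simplex [p,q,r] to [q,r] − [p,r] + [p,q]. For instance
  ∂bck = ck − bk + bc,
  ∂ahi = hi − ai + ah.
The 22×11 boundary matrix has rank 11 and Smith normal form diag(1,1,1,1,1,1,1,1,1,1,1).

From H_k ≅ ker(∂_k) / im(∂_{k+1}) we obtain:

  H_2: rank ker ∂_2 − rank ∂_3 = (11 − 11) − 0 = 0, and there is no ∂_3, so H_2 ≅ 0.

H_2 ≅ 0.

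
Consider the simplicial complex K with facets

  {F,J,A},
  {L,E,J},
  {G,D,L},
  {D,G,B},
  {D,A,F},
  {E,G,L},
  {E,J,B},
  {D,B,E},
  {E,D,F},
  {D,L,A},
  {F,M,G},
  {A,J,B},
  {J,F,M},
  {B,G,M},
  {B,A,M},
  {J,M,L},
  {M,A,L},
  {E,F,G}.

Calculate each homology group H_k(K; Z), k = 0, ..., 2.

H_0 ≅ Z,  H_1 ≅ Z ⊕ Z_2,  H_2 = 0.

Fix the vertex order A < B < D < E < F < G < J < L < M and write every simplex with vertices in increasing order. Then dim K = 2 and the simplices of K are:

  0-simplices (9): A, B, D, E, F, G, J, L, M
  1-simplices (27): AB, AD, AF, AJ, AL, AM, BD, BE, BG, BJ, BM, DE, DF, DG, DL, EF, EG, EJ, EL, FG, FJ, FM, GL, GM, JL, JM, LM
  2-simplices (18): ABJ, ABM, ADF, ADL, AFJ, ALM, BDE, BDG, BEJ, BGM, DEF, DGL, EFG, EGL, EJL, FGM, FJM, JLM

so the chain groups are C_0 ≅ Z^9, C_1 ≅ Z^27, C_2 ≅ Z^18.

The boundary map ∂_1: C_1 → C_0 sends each edge [p,q] (with p < q) to q − p. For instance
  ∂FM = M − F.
The resulting 9×27 matrix has rank 8, and its Smith normal form has invariant factors (1,1,1,1,1,1,1,1).

Boundary ∂_2: C_2 → C_1 sends each 2-simplex [p,q,r] to [q,r] − [p,r] + [p,q]. For instance
  ∂JLM = LM − JM + JL,
  ∂AFJ = FJ − AJ + AF.
The resulting 27×18 matrix has rank 18, and its Smith normal form has invariant factors (1,1,1,1,1,1,1,1,1,1,1,1,1,1,1,1,1,2).

Reading off H_k = ker ∂_k / im ∂_{k+1}:

  H_0: rank C_0 − rank ∂_1 = 9 − 8 = 1, and the invariant factors of ∂_1 are all 1, so H_0 ≅ Z.
  H_1: rank ker ∂_1 − rank ∂_2 = (27 − 8) − 18 = 1, and ∂_2 has invariant factor 2 > 1, so H_1 ≅ Z ⊕ Z_2.
  H_2: rank ker ∂_2 − rank ∂_3 = (18 − 18) − 0 = 0, and there is no ∂_3, so H_2 ≅ 0.

As a check, the Euler characteristic is 9 − 27 + 18 = 0, which agrees with 1 − 1 + 0 = 0.
(K is a triangulation of the Klein bottle.)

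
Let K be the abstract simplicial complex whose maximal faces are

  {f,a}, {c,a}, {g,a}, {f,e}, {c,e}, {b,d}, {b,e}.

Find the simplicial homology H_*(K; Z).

Fix the vertex order a < b < c < d < e < f < g and write every simplex with vertices in increasing order. Then dim K = 1 and the simplices of K are:

  0-simplices (7): a, b, c, d, e, f, g
  1-simplices (7): ac, af, ag, bd, be, ce, ef

giving chain groups C_0 ≅ Z^7, C_1 ≅ Z^7.

Boundary ∂_1: C_1 → C_0 is given by ∂[p,q] = [q] − [p].
This gives a 7×7 integer matrix of rank 6; reducing to Smith normal form yields diagonal entries (1,1,1,1,1,1).

From H_k ≅ ker(∂_k) / im(∂_{k+1}) we obtain:

  H_0: rank C_0 − rank ∂_1 = 7 − 6 = 1, and the invariant factors of ∂_1 are all 1, so H_0 ≅ Z.
  H_1: rank ker ∂_1 − rank ∂_2 = (7 − 6) − 0 = 1, and there is no ∂_2, so H_1 ≅ Z.

As a check, the Euler characteristic is 7 − 7 = 0, which agrees with 1 − 1 = 0.

H_0 = Z,  H_1 = Z.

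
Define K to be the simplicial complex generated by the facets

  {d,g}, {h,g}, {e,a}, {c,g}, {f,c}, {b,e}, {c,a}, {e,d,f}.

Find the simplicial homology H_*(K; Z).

Fix the vertex order a < b < c < d < e < f < g < h and write every simplex with vertices in increasing order. Then dim K = 2 and the simplices of K are:

  0-simplices (8): a, b, c, d, e, f, g, h
  1-simplices (10): ac, ae, be, cf, cg, de, df, dg, ef, gh
  2-simplices (1): def

Hence C_0 ≅ Z^8, C_1 ≅ Z^10, C_2 ≅ Z^1.

Boundary ∂_1: C_1 → C_0 is given by ∂[p,q] = [q] − [p]. For instance
  ∂be = e − b.
The 8×10 boundary matrix has rank 7 and Smith normal form diag(1,1,1,1,1,1,1).

∂_2: C_2 → C_1 maps a triangle to the signed sum of its edges. For instance
  ∂def = ef − df + de.
The resulting 10×1 matrix has rank 1, and its Smith normal form has invariant factors (1).

From H_k ≅ ker(∂_k) / im(∂_{k+1}) we obtain:

  H_0: rank C_0 − rank ∂_1 = 8 − 7 = 1, and the invariant factors of ∂_1 are all 1, so H_0 = Z.
  H_1: rank ker ∂_1 − rank ∂_2 = (10 − 7) − 1 = 2, and the invariant factors of ∂_2 are all 1, so H_1 = Z^2.
  H_2: rank ker ∂_2 − rank ∂_3 = (1 − 1) − 0 = 0, and there is no ∂_3, so H_2 = 0.

H_0 ≅ Z,  H_1 ≅ Z^2,  H_2 = 0.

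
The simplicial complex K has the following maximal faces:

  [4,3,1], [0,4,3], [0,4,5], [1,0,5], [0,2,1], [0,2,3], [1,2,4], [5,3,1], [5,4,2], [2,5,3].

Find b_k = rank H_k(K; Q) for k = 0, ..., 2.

Fix the vertex order 0 < 1 < 2 < 3 < 4 < 5 and write every simplex with vertices in increasing order. Then dim K = 2 and the simplices of K are:

  0-simplices (6): [0], [1], [2], [3], [4], [5]
  1-simplices (15): [0,1], [0,2], [0,3], [0,4], [0,5], [1,2], [1,3], [1,4], [1,5], [2,3], [2,4], [2,5], [3,4], [3,5], [4,5]
  2-simplices (10): [0,1,2], [0,1,5], [0,2,3], [0,3,4], [0,4,5], [1,2,4], [1,3,4], [1,3,5], [2,3,5], [2,4,5]

so the chain groups are C_0 ≅ Z^6, C_1 ≅ Z^15, C_2 ≅ Z^10.

The boundary map ∂_1: C_1 → C_0 sends each edge [p,q] (with p < q) to q − p. For instance
  ∂[3,5] = [5] − [3].
This gives a 6×15 integer matrix of rank 5; reducing to Smith normal form yields diagonal entries (1,1,1,1,1).

Boundary ∂_2: C_2 → C_1 sends each 2-simplex [p,q,r] to [q,r] − [p,r] + [p,q]. For instance
  ∂[2,4,5] = [4,5] − [2,5] + [2,4],
  ∂[1,3,5] = [3,5] − [1,5] + [1,3].
As a 15×10 matrix over Z this has rank 10, with invariant factors (1,1,1,1,1,1,1,1,1,2).

From H_k ≅ ker(∂_k) / im(∂_{k+1}) we obtain:

  H_0: rank C_0 − rank ∂_1 = 6 − 5 = 1, and the invariant factors of ∂_1 are all 1, so H_0 ≅ Z.
  H_1: rank ker ∂_1 − rank ∂_2 = (15 − 5) − 10 = 0, and ∂_2 has invariant factor 2 > 1, so H_1 ≅ Z_2.
  H_2: rank ker ∂_2 − rank ∂_3 = (10 − 10) − 0 = 0, and there is no ∂_3, so H_2 ≅ 0.

Hence the Betti numbers are b_0 = 1, b_1 = 0, b_2 = 0.

b_0 = 1, b_1 = 0, b_2 = 0.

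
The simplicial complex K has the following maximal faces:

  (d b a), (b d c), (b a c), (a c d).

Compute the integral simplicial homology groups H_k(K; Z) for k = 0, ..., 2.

Order the vertices as a < b < c < d. Listing each simplex with vertices in this order, K has dimension 2 with simplices:

  0-simplices (4): a, b, c, d
  1-simplices (6): ab, ac, ad, bc, bd, cd
  2-simplices (4): abc, abd, acd, bcd

so the chain groups are C_0 ≅ Z^4, C_1 ≅ Z^6, C_2 ≅ Z^4.

The boundary map ∂_1: C_1 → C_0 is given by ∂[p,q] = [q] − [p]. For instance
  ∂bc = c − b.
The 4×6 boundary matrix has rank 3 and Smith normal form diag(1,1,1).

The boundary map ∂_2: C_2 → C_1 acts by ∂[p,q,r] = [q,r] − [p,r] + [p,q]. For instance
  ∂abc = bc − ac + ab,
  ∂acd = cd − ad + ac.
As a 6×4 matrix over Z this has rank 3, with invariant factors (1,1,1).

Reading off H_k = ker ∂_k / im ∂_{k+1}:

  H_0: rank C_0 − rank ∂_1 = 4 − 3 = 1, and the invariant factors of ∂_1 are all 1, so H_0 = Z.
  H_1: rank ker ∂_1 − rank ∂_2 = (6 − 3) − 3 = 0, and the invariant factors of ∂_2 are all 1, so H_1 = 0.
  H_2: rank ker ∂_2 − rank ∂_3 = (4 − 3) − 0 = 1, and there is no ∂_3, so H_2 = Z.

H_0 = Z,  H_1 = 0,  H_2 = Z.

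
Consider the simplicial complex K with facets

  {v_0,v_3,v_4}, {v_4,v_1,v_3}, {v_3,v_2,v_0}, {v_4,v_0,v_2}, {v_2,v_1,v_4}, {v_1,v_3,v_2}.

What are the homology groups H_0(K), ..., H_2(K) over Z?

Fix the vertex order v_0 < v_1 < v_2 < v_3 < v_4 and write every simplex with vertices in increasing order. Then dim K = 2 and the simplices of K are:

  0-simplices (5): [v_0], [v_1], [v_2], [v_3], [v_4]
  1-simplices (9): [v_0,v_2], [v_0,v_3], [v_0,v_4], [v_1,v_2], [v_1,v_3], [v_1,v_4], [v_2,v_3], [v_2,v_4], [v_3,v_4]
  2-simplices (6): [v_0,v_2,v_3], [v_0,v_2,v_4], [v_0,v_3,v_4], [v_1,v_2,v_3], [v_1,v_2,v_4], [v_1,v_3,v_4]

so the chain groups are C_0 ≅ Z^5, C_1 ≅ Z^9, C_2 ≅ Z^6.

Boundary ∂_1: C_1 → C_0 maps an edge to its endpoints' difference, ∂[p,q] = q − p. For instance
  ∂[v_0,v_2] = [v_2] − [v_0].
As a 5×9 matrix over Z this has rank 4, with invariant factors (1,1,1,1).

The boundary map ∂_2: C_2 → C_1 sends each 2-simplex [p,q,r] to [q,r] − [p,r] + [p,q]. For instance
  ∂[v_0,v_2,v_4] = [v_2,v_4] − [v_0,v_4] + [v_0,v_2],
  ∂[v_1,v_2,v_3] = [v_2,v_3] − [v_1,v_3] + [v_1,v_2].
As a 9×6 matrix over Z this has rank 5, with invariant factors (1,1,1,1,1).

Reading off H_k = ker ∂_k / im ∂_{k+1}:

  H_0: rank C_0 − rank ∂_1 = 5 − 4 = 1, and the invariant factors of ∂_1 are all 1, so H_0 ≅ Z.
  H_1: rank ker ∂_1 − rank ∂_2 = (9 − 4) − 5 = 0, and the invariant factors of ∂_2 are all 1, so H_1 ≅ 0.
  H_2: rank ker ∂_2 − rank ∂_3 = (6 − 5) − 0 = 1, and there is no ∂_3, so H_2 ≅ Z.

As a check, the Euler characteristic is 5 − 9 + 6 = 2, which agrees with 1 − 0 + 1 = 2.

H_0 ≅ Z,  H_1 = 0,  H_2 ≅ Z.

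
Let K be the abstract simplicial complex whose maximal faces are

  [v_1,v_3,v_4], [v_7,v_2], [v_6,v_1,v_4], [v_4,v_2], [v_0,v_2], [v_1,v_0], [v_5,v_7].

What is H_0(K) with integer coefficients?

H_0 ≅ Z.

Order the vertices as v_0 < v_1 < v_2 < v_3 < v_4 < v_5 < v_6 < v_7. Listing each simplex with vertices in this order, K has dimension 2 with simplices:

  0-simplices (8): [v_0], [v_1], [v_2], [v_3], [v_4], [v_5], [v_6], [v_7]
  1-simplices (10): [v_0,v_1], [v_0,v_2], [v_1,v_3], [v_1,v_4], [v_1,v_6], [v_2,v_4], [v_2,v_7], [v_3,v_4], [v_4,v_6], [v_5,v_7]
  2-simplices (2): [v_1,v_3,v_4], [v_1,v_4,v_6]

so the chain groups are C_0 ≅ Z^8, C_1 ≅ Z^10, C_2 ≅ Z^2.

Boundary ∂_1: C_1 → C_0 sends each edge [p,q] (with p < q) to q − p. For instance
  ∂[v_4,v_6] = [v_6] − [v_4].
The 8×10 boundary matrix has rank 7 and Smith normal form diag(1,1,1,1,1,1,1).

The boundary map ∂_2: C_2 → C_1 sends each 2-simplex [p,q,r] to [q,r] − [p,r] + [p,q]. For instance
  ∂[v_1,v_4,v_6] = [v_4,v_6] − [v_1,v_6] + [v_1,v_4],
  ∂[v_1,v_3,v_4] = [v_3,v_4] − [v_1,v_4] + [v_1,v_3].
The 10×2 boundary matrix has rank 2 and Smith normal form diag(1,1).

Computing H_k = (kernel of ∂_k) / (image of ∂_{k+1}):

  H_0: rank C_0 − rank ∂_1 = 8 − 7 = 1, and the invariant factors of ∂_1 are all 1, so H_0 = Z.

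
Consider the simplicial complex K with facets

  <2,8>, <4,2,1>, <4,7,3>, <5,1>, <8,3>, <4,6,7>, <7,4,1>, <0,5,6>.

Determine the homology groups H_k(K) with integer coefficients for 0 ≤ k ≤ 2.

K has 9 vertices, 15 edges, 5 triangles.
rank ∂_0 = 0, rank ∂_1 = 8 ⇒ b_0 = 9 − 0 − 8 = 1; all invariant factors of ∂_1 are 1 so no torsion. So H_0 ≅ Z.
rank ∂_1 = 8, rank ∂_2 = 5 ⇒ b_1 = 15 − 8 − 5 = 2; all invariant factors of ∂_2 are 1 so no torsion. So H_1 ≅ Z^2.
rank ∂_2 = 5, rank ∂_3 = 0 ⇒ b_2 = 5 − 5 − 0 = 0. So H_2 ≅ 0.

H_0 ≅ Z,  H_1 ≅ Z^2,  H_2 = 0.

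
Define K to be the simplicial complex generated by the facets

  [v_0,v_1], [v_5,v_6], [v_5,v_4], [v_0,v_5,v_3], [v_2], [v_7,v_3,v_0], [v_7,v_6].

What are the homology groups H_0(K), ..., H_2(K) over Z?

H_0 ≅ Z^2,  H_1 ≅ Z,  H_2 = 0.

K has 8 vertices, 9 edges, 2 triangles.
rank ∂_0 = 0, rank ∂_1 = 6 ⇒ b_0 = 8 − 0 − 6 = 2; all invariant factors of ∂_1 are 1 so no torsion. So H_0 ≅ Z^2.
rank ∂_1 = 6, rank ∂_2 = 2 ⇒ b_1 = 9 − 6 − 2 = 1; all invariant factors of ∂_2 are 1 so no torsion. So H_1 ≅ Z.
rank ∂_2 = 2, rank ∂_3 = 0 ⇒ b_2 = 2 − 2 − 0 = 0. So H_2 ≅ 0.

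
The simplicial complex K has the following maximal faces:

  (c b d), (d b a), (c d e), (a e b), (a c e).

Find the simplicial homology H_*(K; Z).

K has 5 vertices, 10 edges, 5 triangles.
rank ∂_0 = 0, rank ∂_1 = 4 ⇒ b_0 = 5 − 0 − 4 = 1; all invariant factors of ∂_1 are 1 so no torsion. So H_0 ≅ Z.
rank ∂_1 = 4, rank ∂_2 = 5 ⇒ b_1 = 10 − 4 − 5 = 1; all invariant factors of ∂_2 are 1 so no torsion. So H_1 ≅ Z.
rank ∂_2 = 5, rank ∂_3 = 0 ⇒ b_2 = 5 − 5 − 0 = 0. So H_2 ≅ 0.

H_0 ≅ Z,  H_1 ≅ Z,  H_2 = 0.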